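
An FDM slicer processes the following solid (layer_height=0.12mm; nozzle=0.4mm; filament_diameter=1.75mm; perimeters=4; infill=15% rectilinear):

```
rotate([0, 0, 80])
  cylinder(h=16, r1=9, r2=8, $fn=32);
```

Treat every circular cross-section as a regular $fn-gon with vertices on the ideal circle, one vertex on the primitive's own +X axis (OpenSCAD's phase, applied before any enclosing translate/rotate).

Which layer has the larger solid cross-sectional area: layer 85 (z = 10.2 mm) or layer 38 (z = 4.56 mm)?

Layer 85 (z = 10.2): the cone (r1=9→r2=8) has section circumradius 8.363 here — a regular 32-gon (area = (32/2)·8.363²·sin(360°/32) = 218.29 mm²); (rotated 80° about Z; rotation is an isometry so areas/perimeters/island counts are preserved). So its area = 218.29 mm². Layer 38 (z = 4.56): the cone contributes a regular 32-gon of circumradius 8.715 (interpolated between r1=9 and r2=8 at t=0.285) (area = (32/2)·8.715²·sin(360°/32) = 237.08 mm²); (rotated 80° about Z; rotation is an isometry so areas/perimeters/island counts are preserved). So its area = 237.08 mm². Layer 38 is larger (237.08 vs 218.29 mm²).

layer 38 (z = 4.56 mm)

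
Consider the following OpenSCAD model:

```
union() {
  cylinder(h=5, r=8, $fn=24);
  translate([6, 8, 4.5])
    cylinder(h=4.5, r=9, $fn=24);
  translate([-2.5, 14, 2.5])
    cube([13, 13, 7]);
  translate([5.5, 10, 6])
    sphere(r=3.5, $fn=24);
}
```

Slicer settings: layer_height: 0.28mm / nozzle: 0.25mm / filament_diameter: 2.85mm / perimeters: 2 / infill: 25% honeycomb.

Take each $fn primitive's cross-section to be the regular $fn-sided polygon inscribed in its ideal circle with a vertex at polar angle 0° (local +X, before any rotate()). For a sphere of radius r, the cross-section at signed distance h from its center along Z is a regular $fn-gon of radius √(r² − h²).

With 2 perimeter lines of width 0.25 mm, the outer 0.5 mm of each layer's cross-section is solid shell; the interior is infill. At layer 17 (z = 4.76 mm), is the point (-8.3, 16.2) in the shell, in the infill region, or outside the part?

outside

At z = 4.76 mm: the cylinder: section is a regular 24-gon, circumradius r=8; the r=9 cylinder at (6, 8) contributes a regular 24-gon of circumradius 9; the cube at (-2.5, 14) is present — its section is the full 13×13 rectangle; the sphere at (5.5, 10): section is a regular 24-gon, circumradius = √(r²−h²) = √(3.5²−1.24²) = 3.273; Merging all regions: the regions partially overlap (shared area 123.93 mm²), so overlapping operands fuse into one piece — 1 connected region. Overall, the cross-section is a single solid region. The nearest boundary edge runs (-2.50, 14.00)→(-2.50, 27.00); distance from the point to it = 5.80 mm. The point is not inside any of the regions above, so it lies outside the cross-section (5.80 mm from the nearest boundary).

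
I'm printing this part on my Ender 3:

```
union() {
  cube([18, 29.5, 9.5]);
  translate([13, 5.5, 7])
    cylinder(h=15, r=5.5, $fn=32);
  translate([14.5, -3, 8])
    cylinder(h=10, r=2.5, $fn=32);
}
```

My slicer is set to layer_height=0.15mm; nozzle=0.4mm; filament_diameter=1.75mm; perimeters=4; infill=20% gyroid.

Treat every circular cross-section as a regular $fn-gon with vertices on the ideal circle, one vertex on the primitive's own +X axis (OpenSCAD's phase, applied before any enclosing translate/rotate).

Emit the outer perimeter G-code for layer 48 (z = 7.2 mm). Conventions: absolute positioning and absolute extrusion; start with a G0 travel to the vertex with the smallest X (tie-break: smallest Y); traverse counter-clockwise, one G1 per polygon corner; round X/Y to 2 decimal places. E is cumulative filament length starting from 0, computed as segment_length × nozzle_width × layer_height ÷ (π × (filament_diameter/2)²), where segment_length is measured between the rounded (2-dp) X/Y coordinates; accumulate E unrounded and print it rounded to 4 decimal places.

G0 X0.00 Y0.00 Z7.20
G1 X18.00 Y0.00 E0.4490
G1 X18.00 Y3.24 E0.5298
G1 X18.08 Y3.40 E0.5343
G1 X18.39 Y4.43 E0.5611
G1 X18.50 Y5.50 E0.5880
G1 X18.39 Y6.57 E0.6148
G1 X18.08 Y7.60 E0.6416
G1 X18.00 Y7.76 E0.6461
G1 X18.00 Y29.50 E1.1884
G1 X0.00 Y29.50 E1.6374
G1 X0.00 Y0.00 E2.3733

At z = 7.2 mm: the cube is present — its section is the full 18×29.5 rectangle; the cylinder at (13, 5.5): section is a regular 32-gon, circumradius r=5.5; the cylinder at (14.5, -3) does not reach this height (z outside [8, 18]); Merging all regions: the regions partially overlap (shared area 92.96 mm²), so overlapping operands fuse into one piece — 1 connected region. The outline is a single polygon with 11 vertices. Extrusion per mm of travel: 0.4 × 0.15 / (π × 0.875²) = 0.024945. Accumulating E over each segment gives final E = 2.3733.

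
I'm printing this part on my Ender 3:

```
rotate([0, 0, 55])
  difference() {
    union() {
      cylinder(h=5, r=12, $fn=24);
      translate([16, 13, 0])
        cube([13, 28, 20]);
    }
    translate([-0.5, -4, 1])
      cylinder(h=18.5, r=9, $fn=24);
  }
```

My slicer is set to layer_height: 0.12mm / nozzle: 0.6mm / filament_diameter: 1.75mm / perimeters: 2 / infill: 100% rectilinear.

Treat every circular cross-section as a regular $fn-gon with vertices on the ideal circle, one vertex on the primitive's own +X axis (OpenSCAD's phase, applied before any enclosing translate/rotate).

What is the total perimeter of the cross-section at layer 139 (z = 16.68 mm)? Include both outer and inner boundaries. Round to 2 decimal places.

At z = 16.68 mm: the cylinder does not reach this height (z outside [0, 5]); the cube at (16, 13) (footprint 13×28) is included at this height (perimeter 82.00 mm); Merging all regions: only the 13×28 cube at (16, 13) is present, so the union is just that shape — boundary = 82.00 mm; the r=9 cylinder at (-0.5, -4) gives a regular 24-gon of circumradius 9 (constant along its height) (perimeter = 2·24·9.000·sin(180°/24) = 56.39 mm); After the difference (first − rest): starting from the result so far, the r=9 cylinder at (-0.5, -4) misses the remaining region (no effect) — boundary = 82.00 mm; (rotated 55° about Z; rotation is an isometry so areas/perimeters/island counts are preserved). Overall, the cross-section is a single solid region. Total boundary length (outer) = 82.00 mm.

82.00 mm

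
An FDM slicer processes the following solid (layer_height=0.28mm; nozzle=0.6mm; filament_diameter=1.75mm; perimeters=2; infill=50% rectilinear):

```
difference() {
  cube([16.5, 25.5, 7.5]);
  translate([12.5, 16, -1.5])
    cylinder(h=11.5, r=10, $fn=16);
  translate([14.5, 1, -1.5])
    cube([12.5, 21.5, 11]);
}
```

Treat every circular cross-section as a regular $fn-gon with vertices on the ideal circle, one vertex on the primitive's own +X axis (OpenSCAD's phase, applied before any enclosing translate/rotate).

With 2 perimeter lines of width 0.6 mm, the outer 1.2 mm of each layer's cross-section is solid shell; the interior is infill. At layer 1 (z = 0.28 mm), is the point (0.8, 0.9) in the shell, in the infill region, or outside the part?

shell

At z = 0.28 mm: the 16.5×25.5 cube contributes its full rectangle; the r=10 cylinder at (12.5, 16) contributes a regular 16-gon of circumradius 10; the cube at (14.5, 1) is present — its section is the full 12.5×21.5 rectangle; After the difference (first − rest): starting from the 16.5×25.5 cube, the r=10 cylinder at (12.5, 16) partially overlaps it — only the 228.62 mm² overlap (of its 306.15 mm²) is removed, clipping the outline; the 12.5×21.5 cube at (14.5, 1) partially overlaps it — only the 11.20 mm² overlap (of its 268.75 mm²) is removed, clipping the outline — 2 connected regions. Overall, the cross-section has 2 separate islands. The nearest boundary edge runs (0.00, 0.00)→(0.00, 25.50); distance from the point to it = 0.80 mm. (Shell/infill is judged within the island containing the point — the largest one.) The point is inside the cross-section, 0.80 mm from the nearest boundary — within the 1.2 mm shell band (2 × 0.6).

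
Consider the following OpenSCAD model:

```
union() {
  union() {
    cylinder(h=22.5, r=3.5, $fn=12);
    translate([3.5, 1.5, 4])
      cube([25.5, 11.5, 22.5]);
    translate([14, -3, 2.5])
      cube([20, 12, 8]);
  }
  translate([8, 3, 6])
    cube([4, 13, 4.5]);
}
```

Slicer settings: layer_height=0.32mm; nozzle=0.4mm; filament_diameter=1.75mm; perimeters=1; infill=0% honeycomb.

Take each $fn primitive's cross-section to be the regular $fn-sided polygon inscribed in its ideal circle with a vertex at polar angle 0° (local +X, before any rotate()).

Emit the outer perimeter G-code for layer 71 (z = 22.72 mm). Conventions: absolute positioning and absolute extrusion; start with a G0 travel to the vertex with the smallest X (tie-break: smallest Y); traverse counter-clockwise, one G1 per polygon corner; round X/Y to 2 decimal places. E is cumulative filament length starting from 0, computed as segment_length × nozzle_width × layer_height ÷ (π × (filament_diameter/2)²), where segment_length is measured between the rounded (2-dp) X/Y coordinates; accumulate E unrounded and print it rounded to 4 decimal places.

At z = 22.72 mm: the cylinder is not intersected at this z (z outside [0, 22.5]); the cube at (3.5, 1.5) is present — its section is the full 25.5×11.5 rectangle; the cube at (14, -3) is not intersected at this z (z outside [2.5, 10.5]); Taking the union: only the 25.5×11.5 cube at (3.5, 1.5) is present, so the union is just that shape — 1 connected region; the cube at (8, 3) does not reach this height (z outside [6, 10.5]); Combining (union): only that combined region is present, so the union is just that shape — 1 connected region. The outline is a single polygon with 4 vertices. Extrusion per mm of travel: 0.4 × 0.32 / (π × 0.875²) = 0.053216. Accumulating E over each segment gives final E = 3.9380.

G0 X3.50 Y1.50 Z22.72
G1 X29.00 Y1.50 E1.3570
G1 X29.00 Y13.00 E1.9690
G1 X3.50 Y13.00 E3.3260
G1 X3.50 Y1.50 E3.9380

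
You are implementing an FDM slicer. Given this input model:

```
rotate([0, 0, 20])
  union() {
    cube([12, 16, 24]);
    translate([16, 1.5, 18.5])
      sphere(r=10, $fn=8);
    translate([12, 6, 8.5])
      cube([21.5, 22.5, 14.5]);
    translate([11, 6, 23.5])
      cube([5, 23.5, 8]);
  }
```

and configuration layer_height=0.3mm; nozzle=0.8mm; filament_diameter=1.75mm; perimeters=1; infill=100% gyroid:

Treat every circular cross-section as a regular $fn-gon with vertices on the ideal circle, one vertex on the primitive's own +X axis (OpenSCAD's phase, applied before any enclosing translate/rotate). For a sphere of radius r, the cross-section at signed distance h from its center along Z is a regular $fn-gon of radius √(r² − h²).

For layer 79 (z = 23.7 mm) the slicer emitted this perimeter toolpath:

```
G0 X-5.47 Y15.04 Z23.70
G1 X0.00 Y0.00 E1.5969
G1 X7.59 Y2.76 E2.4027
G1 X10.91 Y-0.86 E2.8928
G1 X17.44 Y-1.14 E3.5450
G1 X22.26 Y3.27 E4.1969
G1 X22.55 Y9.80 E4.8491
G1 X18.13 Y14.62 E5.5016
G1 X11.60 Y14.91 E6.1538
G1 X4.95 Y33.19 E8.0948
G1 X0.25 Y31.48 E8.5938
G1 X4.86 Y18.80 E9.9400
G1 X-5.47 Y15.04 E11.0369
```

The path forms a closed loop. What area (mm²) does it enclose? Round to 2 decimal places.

465.92 mm²

Apply the shoelace formula to the sequence of (X, Y) vertices; enclosed area = 465.92 mm².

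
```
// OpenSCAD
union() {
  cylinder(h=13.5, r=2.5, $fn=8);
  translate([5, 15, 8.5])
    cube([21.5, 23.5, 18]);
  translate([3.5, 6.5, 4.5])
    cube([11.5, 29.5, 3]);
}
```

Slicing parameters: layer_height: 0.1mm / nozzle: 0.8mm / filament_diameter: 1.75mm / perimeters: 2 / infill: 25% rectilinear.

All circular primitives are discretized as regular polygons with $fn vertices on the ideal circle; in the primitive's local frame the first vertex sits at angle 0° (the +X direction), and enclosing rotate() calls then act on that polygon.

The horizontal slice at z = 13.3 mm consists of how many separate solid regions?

2

At z = 13.3 mm: the r=2.5 cylinder contributes a regular 8-gon of circumradius 2.5; the cube at (5, 15) (footprint 21.5×23.5) is included at this height; the cube at (3.5, 6.5) is absent (z outside [4.5, 7.5]); Merging all regions: the 2 present regions are separate (no shared area or edge), so areas and boundary lengths simply add and each stays a separate island — 2 connected regions. The result has 2 disconnected regions.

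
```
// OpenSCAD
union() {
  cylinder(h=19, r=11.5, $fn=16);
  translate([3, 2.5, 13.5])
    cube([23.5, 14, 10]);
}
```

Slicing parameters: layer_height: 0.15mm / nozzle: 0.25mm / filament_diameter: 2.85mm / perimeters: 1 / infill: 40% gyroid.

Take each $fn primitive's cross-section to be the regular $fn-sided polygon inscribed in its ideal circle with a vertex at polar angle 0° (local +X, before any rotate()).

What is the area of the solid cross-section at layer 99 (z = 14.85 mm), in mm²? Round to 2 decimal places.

At z = 14.85 mm: the cylinder: section is a regular 16-gon, circumradius r=11.5 (area = (16/2)·11.500²·sin(360°/16) = 404.88 mm²); the 23.5×14 cube at (3, 2.5) contributes its full rectangle (area 329.00 mm²); Combining (union): the regions partially overlap — summed areas 733.88 mm² minus the doubly-counted overlap 46.99 mm² gives 686.89 mm² — area = 686.89 mm². Overall, the cross-section is a single solid region. Net area = 686.89 mm².

686.89 mm²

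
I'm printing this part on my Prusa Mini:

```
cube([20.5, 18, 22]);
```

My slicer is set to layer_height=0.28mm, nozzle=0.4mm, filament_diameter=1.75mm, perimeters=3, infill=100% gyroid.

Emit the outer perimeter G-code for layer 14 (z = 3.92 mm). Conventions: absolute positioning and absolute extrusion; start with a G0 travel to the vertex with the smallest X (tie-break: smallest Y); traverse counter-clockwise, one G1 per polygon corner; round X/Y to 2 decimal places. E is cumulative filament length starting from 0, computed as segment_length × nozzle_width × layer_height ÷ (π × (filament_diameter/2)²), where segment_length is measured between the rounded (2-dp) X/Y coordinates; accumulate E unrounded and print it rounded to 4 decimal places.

At z = 3.92 mm: the cube is present — its section is the full 20.5×18 rectangle. The outline is a single polygon with 4 vertices. Extrusion per mm of travel: 0.4 × 0.28 / (π × 0.875²) = 0.046564. Accumulating E over each segment gives final E = 3.5854.

G0 X0.00 Y0.00 Z3.92
G1 X20.50 Y0.00 E0.9546
G1 X20.50 Y18.00 E1.7927
G1 X0.00 Y18.00 E2.7473
G1 X0.00 Y0.00 E3.5854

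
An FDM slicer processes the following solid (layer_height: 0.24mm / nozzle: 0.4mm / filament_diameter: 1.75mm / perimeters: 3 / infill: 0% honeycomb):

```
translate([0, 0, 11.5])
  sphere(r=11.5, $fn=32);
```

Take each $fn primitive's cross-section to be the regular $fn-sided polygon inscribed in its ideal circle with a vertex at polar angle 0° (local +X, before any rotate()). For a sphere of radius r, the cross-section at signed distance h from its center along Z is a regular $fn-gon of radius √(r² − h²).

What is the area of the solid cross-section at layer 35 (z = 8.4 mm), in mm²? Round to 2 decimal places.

At z = 8.4 mm: the r=11.5 sphere slices to a regular 32-gon of circumradius 11.074 (√(r²−h²) with h=3.1 from center) (area = (32/2)·11.074²·sin(360°/32) = 382.81 mm²). Overall, the cross-section is a single solid region. Net area = 382.81 mm².

382.81 mm²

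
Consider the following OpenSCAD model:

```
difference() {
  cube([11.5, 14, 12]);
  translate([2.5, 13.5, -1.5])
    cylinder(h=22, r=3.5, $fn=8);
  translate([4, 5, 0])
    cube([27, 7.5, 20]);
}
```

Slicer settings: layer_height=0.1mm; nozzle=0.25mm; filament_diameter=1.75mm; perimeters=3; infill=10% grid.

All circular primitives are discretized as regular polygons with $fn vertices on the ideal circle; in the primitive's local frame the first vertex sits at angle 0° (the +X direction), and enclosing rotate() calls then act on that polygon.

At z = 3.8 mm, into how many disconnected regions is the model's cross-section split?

At z = 3.8 mm: the 11.5×14 cube contributes its full rectangle; the r=3.5 cylinder at (2.5, 13.5) contributes a regular 8-gon of circumradius 3.5; the 27×7.5 cube at (4, 5) contributes its full rectangle; After the difference (first − rest): starting from the 11.5×14 cube, the r=3.5 cylinder at (2.5, 13.5) partially overlaps it — only the 19.07 mm² overlap (of its 34.65 mm²) is removed, clipping the outline; the 27×7.5 cube at (4, 5) partially overlaps it — only the 54.16 mm² overlap (of its 202.50 mm²) is removed, clipping the outline — 2 connected regions. The result has 2 disconnected regions.

2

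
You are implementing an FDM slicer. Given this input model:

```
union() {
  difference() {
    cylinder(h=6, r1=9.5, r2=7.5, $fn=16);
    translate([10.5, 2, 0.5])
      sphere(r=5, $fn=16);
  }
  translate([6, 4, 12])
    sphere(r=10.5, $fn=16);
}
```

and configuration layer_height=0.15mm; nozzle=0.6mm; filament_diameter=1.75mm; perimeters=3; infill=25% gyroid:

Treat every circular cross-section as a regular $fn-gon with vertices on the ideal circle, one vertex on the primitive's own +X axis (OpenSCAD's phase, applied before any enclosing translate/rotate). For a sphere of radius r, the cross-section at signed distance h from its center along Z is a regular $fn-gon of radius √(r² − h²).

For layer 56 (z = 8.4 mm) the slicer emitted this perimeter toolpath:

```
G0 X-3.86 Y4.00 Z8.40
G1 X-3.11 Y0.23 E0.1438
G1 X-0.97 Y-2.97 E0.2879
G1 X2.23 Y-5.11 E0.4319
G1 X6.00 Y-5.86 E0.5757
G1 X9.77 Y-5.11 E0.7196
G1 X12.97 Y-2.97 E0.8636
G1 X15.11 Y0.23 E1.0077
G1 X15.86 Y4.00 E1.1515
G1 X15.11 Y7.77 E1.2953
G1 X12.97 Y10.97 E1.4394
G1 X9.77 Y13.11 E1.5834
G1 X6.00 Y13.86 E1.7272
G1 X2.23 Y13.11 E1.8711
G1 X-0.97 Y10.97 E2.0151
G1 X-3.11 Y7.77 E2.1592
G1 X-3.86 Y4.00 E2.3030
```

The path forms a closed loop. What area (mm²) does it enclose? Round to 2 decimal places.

297.57 mm²

Apply the shoelace formula to the sequence of (X, Y) vertices; enclosed area = 297.57 mm².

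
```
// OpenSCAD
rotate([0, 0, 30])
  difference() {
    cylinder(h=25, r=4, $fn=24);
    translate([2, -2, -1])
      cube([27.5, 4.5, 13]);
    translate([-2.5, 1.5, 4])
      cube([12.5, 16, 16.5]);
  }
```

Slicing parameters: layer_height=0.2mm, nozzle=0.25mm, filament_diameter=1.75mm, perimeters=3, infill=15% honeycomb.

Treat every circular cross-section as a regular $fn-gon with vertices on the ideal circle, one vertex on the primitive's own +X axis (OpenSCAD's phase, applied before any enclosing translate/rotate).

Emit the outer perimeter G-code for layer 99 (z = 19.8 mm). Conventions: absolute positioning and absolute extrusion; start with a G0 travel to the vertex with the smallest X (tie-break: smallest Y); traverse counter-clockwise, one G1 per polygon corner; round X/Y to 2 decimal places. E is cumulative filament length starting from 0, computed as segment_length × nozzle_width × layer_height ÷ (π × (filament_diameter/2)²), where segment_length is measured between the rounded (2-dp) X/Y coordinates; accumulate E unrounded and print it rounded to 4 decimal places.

At z = 19.8 mm: the r=4 cylinder gives a regular 24-gon of circumradius 4 (constant along its height); the cube at (2, -2) is not intersected at this z (z outside [-1, 12]); the cube at (-2.5, 1.5) is present — its section is the full 12.5×16 rectangle; Taking the first minus the rest: starting from the r=4 cylinder, the 12.5×16 cube at (-2.5, 1.5) partially overlaps it — only the 12.09 mm² overlap (of its 200.00 mm²) is removed, clipping the outline — 1 connected region; (rotated 30° about Z; rotation is an isometry so areas/perimeters/island counts are preserved). The outline is a single polygon with 20 vertices. Extrusion per mm of travel: 0.25 × 0.2 / (π × 0.875²) = 0.020788. Accumulating E over each segment gives final E = 0.5274.

G0 X-4.00 Y0.00 Z19.80
G1 X-3.86 Y-1.04 E0.0218
G1 X-3.46 Y-2.00 E0.0434
G1 X-2.83 Y-2.83 E0.0651
G1 X-2.00 Y-3.46 E0.0868
G1 X-1.04 Y-3.86 E0.1084
G1 X0.00 Y-4.00 E0.1302
G1 X1.04 Y-3.86 E0.1520
G1 X2.00 Y-3.46 E0.1736
G1 X2.83 Y-2.83 E0.1953
G1 X3.46 Y-2.00 E0.2169
G1 X3.86 Y-1.04 E0.2386
G1 X4.00 Y0.00 E0.2604
G1 X3.86 Y1.04 E0.2822
G1 X3.46 Y2.00 E0.3038
G1 X2.83 Y2.83 E0.3255
G1 X2.43 Y3.13 E0.3359
G1 X-2.92 Y0.05 E0.4642
G1 X-3.71 Y1.42 E0.4971
G1 X-3.86 Y1.04 E0.5056
G1 X-4.00 Y0.00 E0.5274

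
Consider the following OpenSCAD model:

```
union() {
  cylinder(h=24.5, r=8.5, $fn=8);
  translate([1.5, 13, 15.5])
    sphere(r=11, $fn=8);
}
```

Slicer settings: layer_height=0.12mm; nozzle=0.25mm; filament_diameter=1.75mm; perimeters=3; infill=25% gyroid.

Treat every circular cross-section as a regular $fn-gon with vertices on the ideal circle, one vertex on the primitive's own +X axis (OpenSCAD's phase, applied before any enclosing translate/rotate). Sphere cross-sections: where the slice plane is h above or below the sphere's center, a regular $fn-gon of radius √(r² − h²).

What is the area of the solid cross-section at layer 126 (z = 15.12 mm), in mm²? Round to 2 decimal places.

498.04 mm²

At z = 15.12 mm: the cylinder: section is a regular 8-gon, circumradius r=8.5 (area = (8/2)·8.500²·sin(360°/8) = 204.35 mm²); the sphere at (1.5, 13): section is a regular 8-gon, circumradius = √(r²−h²) = √(11²−0.38²) = 10.993 (area = (8/2)·10.993²·sin(360°/8) = 341.83 mm²); Merging all regions: the regions partially overlap — summed areas 546.19 mm² minus the doubly-counted overlap 48.14 mm² gives 498.04 mm² — area = 498.04 mm². Overall, the cross-section is a single solid region. Net area = 498.04 mm².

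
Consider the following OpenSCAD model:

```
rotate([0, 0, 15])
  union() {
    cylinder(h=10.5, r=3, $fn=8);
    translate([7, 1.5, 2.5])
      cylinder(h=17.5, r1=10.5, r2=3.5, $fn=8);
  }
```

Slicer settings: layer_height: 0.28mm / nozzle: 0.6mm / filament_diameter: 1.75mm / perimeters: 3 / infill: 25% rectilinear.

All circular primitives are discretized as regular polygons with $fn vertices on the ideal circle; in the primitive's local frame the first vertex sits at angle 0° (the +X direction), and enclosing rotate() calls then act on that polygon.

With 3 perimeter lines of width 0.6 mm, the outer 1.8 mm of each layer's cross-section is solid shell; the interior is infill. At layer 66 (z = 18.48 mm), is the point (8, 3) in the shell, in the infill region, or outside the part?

At z = 18.48 mm: the cylinder does not reach this height (z outside [0, 10.5]); the cone at (7, 1.5) contributes a regular 8-gon of circumradius 4.108 (interpolated between r1=10.5 and r2=3.5 at t=0.913); Taking the union: only the cone at (7, 1.5) is present, so the union is just that shape — 1 connected region; (whole slice rotated 15° about Z — lengths, areas and connectivity unchanged). Overall, the cross-section is a single solid region. Undo the 15° rotation: the query point maps to (8.504, 0.827) in the un-rotated model frame. The nearest boundary edge runs (9.90, -1.40)→(11.11, 1.50); distance from the point to it = 2.15 mm. The point is inside the cross-section and 2.15 mm from the nearest boundary — more than the 1.8 mm shell width (3 × 0.6), so it's in the infill interior.

infill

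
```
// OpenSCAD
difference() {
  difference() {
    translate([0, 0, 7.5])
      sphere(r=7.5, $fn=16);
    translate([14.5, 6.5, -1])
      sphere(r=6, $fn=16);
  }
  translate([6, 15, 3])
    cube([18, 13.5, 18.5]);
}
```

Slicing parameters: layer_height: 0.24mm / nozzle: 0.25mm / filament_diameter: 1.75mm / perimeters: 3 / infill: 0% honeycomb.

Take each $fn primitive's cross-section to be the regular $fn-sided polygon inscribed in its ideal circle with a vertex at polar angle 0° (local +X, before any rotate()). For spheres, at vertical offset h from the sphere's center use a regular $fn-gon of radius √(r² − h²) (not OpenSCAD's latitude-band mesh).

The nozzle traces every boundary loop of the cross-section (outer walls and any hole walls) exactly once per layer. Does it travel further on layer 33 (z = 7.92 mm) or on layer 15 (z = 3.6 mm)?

layer 33 (z = 7.92 mm)

Layer 33 (z = 7.92): the sphere: section is a regular 16-gon, circumradius = √(r²−h²) = √(7.5²−0.42²) = 7.488 (perimeter = 2·16·7.488·sin(180°/16) = 46.75 mm); the sphere at (14.5, 6.5) is not intersected at this z (|z−center|=8.920 > r=6); After the difference (first − rest): none of the subtracted shapes is present at this height, so the r=7.5 sphere is unchanged — boundary = 46.75 mm; the cube at (6, 15) (footprint 18×13.5) is included at this height (perimeter 63.00 mm); After the difference (first − rest): starting from that combined region, the 18×13.5 cube at (6, 15) misses the remaining region (no effect) — boundary = 46.75 mm. So its perimeter = 46.75 mm. Layer 15 (z = 3.6): the r=7.5 sphere slices to a regular 16-gon of circumradius 6.406 (√(r²−h²) with h=3.9 from center) (perimeter = 2·16·6.406·sin(180°/16) = 39.99 mm); the sphere at (14.5, 6.5): section is a regular 16-gon, circumradius = √(r²−h²) = √(6²−4.6²) = 3.852 (perimeter = 2·16·3.852·sin(180°/16) = 24.05 mm); Subtracting the remaining from the first: starting from the r=7.5 sphere, the r=6 sphere at (14.5, 6.5) misses the remaining region (no effect) — boundary = 39.99 mm; the cube at (6, 15) is present — its section is the full 18×13.5 rectangle (perimeter 63.00 mm); Taking the first minus the rest: starting from that combined region, the 18×13.5 cube at (6, 15) misses the remaining region (no effect) — boundary = 39.99 mm. So its perimeter = 39.99 mm. Layer 33 is larger (46.75 vs 39.99 mm).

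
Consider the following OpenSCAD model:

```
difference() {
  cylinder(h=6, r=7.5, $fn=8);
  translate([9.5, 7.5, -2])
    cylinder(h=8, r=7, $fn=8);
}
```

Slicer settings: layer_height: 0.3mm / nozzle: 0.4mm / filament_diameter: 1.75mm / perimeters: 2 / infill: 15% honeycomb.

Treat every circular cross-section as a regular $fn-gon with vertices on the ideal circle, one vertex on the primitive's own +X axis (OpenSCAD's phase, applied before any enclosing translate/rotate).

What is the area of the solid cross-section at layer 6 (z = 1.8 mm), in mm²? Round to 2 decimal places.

152.09 mm²

At z = 1.8 mm: the cylinder: section is a regular 8-gon, circumradius r=7.5 (area = (8/2)·7.500²·sin(360°/8) = 159.10 mm²); the r=7 cylinder at (9.5, 7.5) contributes a regular 8-gon of circumradius 7 (area = (8/2)·7.000²·sin(360°/8) = 138.59 mm²); Taking the first minus the rest: starting from the r=7.5 cylinder (159.10 mm²), the r=7 cylinder at (9.5, 7.5) partially overlaps it — only the 7.01 mm² overlap (of its 138.59 mm²) is removed, clipping the outline — area = 152.09 mm². Overall, the cross-section is a single solid region. Net area = 152.09 mm².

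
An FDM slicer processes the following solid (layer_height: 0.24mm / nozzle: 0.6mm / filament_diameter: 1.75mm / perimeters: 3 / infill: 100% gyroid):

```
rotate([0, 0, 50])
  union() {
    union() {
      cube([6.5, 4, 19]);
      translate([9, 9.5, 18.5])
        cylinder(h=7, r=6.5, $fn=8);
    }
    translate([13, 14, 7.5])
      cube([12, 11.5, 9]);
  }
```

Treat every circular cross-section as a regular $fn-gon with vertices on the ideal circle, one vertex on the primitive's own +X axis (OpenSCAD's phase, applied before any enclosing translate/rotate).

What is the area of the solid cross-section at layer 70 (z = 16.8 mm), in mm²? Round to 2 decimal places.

At z = 16.8 mm: the cube is present — its section is the full 6.5×4 rectangle (area 26.00 mm²); the cylinder at (9, 9.5) is not intersected at this z (z outside [18.5, 25.5]); Merging all regions: only the 6.5×4 cube is present, so the union is just that shape — area = 26.00 mm²; the cube at (13, 14) is absent (z outside [7.5, 16.5]); Combining (union): only that combined region is present, so the union is just that shape — area = 26.00 mm²; (rotated 50° about Z; rotation is an isometry so areas/perimeters/island counts are preserved). Overall, the cross-section is a single solid region. Net area = 26.00 mm².

26.00 mm²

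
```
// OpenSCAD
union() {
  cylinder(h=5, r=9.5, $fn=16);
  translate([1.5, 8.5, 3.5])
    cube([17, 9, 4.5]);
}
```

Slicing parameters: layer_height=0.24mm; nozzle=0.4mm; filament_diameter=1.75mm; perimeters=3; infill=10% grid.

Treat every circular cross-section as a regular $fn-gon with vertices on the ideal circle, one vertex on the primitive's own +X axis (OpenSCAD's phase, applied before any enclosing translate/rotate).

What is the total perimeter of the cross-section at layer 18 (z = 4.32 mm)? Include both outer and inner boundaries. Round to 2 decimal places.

105.38 mm

At z = 4.32 mm: the cylinder: section is a regular 16-gon, circumradius r=9.5 (perimeter = 2·16·9.500·sin(180°/16) = 59.31 mm); the 17×9 cube at (1.5, 8.5) contributes its full rectangle (perimeter 52.00 mm); Merging all regions: the regions partially overlap (shared area 1.10 mm²), so the edge portions inside another operand are dropped and the merged outline is re-measured after clipping — boundary = 105.38 mm. Overall, the cross-section is a single solid region. Total boundary length (outer) = 105.38 mm.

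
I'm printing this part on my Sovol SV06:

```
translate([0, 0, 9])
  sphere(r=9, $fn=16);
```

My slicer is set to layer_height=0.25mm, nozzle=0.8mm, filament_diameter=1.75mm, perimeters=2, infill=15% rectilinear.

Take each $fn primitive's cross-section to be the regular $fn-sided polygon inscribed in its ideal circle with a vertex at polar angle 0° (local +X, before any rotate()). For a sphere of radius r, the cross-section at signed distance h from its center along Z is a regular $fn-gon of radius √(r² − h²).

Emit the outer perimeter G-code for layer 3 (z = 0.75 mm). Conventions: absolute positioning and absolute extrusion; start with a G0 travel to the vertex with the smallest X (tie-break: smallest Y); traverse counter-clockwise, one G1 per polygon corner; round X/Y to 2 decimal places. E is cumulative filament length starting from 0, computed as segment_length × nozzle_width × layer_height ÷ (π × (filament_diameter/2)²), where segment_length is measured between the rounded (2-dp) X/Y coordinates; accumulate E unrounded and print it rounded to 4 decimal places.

G0 X-3.60 Y0.00 Z0.75
G1 X-3.32 Y-1.38 E0.1171
G1 X-2.54 Y-2.54 E0.2333
G1 X-1.38 Y-3.32 E0.3495
G1 X0.00 Y-3.60 E0.4666
G1 X1.38 Y-3.32 E0.5837
G1 X2.54 Y-2.54 E0.7000
G1 X3.32 Y-1.38 E0.8162
G1 X3.60 Y0.00 E0.9333
G1 X3.32 Y1.38 E1.0504
G1 X2.54 Y2.54 E1.1666
G1 X1.38 Y3.32 E1.2828
G1 X0.00 Y3.60 E1.3999
G1 X-1.38 Y3.32 E1.5170
G1 X-2.54 Y2.54 E1.6332
G1 X-3.32 Y1.38 E1.7495
G1 X-3.60 Y0.00 E1.8665

At z = 0.75 mm: the r=9 sphere contributes a regular 16-gon of circumradius √(9²−8.25²) = 3.597. The outline is a single polygon with 16 vertices. Extrusion per mm of travel: 0.8 × 0.25 / (π × 0.875²) = 0.083150. Accumulating E over each segment gives final E = 1.8665.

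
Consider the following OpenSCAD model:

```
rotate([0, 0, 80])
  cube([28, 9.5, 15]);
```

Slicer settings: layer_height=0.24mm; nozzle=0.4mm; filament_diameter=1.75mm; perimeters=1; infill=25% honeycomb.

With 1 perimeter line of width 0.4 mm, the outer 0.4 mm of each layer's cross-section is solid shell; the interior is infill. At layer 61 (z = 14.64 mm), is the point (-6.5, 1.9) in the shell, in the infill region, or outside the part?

infill

At z = 14.64 mm: the cube (footprint 28×9.5) is included at this height; (whole slice rotated 80° about Z — lengths, areas and connectivity unchanged). Overall, the cross-section is a single solid region. Undo the 80° rotation: the query point maps to (0.742, 6.731) in the un-rotated model frame. The nearest boundary edge runs (0.00, 9.50)→(0.00, 0.00); distance from the point to it = 0.74 mm. The point is inside the cross-section and 0.74 mm from the nearest boundary — more than the 0.4 mm shell width (1 × 0.4), so it's in the infill interior.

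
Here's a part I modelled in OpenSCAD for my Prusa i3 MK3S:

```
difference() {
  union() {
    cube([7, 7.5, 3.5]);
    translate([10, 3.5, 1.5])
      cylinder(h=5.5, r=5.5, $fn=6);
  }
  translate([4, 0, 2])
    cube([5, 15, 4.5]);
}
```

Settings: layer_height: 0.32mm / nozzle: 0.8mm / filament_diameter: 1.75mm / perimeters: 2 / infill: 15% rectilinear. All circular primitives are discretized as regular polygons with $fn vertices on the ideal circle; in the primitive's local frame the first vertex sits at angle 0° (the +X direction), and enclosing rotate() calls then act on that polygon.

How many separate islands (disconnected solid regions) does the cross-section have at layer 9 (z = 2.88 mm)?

2

At z = 2.88 mm: the 7×7.5 cube contributes its full rectangle; the r=5.5 cylinder at (10, 3.5) contributes a regular 6-gon of circumradius 5.5; Combining (union): the regions partially overlap (shared area 10.59 mm²), so overlapping operands fuse into one piece — 1 connected region; the 5×15 cube at (4, 0) contributes its full rectangle; After the difference (first − rest): starting from the result so far, the 5×15 cube at (4, 0) partially overlaps it — only the 39.00 mm² overlap (of its 75.00 mm²) is removed, clipping the outline — 2 connected regions. Overall, the cross-section has 2 separate islands. Island count = 2.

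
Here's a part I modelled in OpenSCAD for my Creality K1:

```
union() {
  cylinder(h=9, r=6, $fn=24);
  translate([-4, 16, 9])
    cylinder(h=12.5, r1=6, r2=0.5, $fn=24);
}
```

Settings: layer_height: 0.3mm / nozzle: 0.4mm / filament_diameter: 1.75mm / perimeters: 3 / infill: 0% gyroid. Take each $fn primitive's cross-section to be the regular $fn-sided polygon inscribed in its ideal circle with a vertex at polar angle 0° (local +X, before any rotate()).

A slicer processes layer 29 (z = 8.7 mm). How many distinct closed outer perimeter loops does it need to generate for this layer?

At z = 8.7 mm: the r=6 cylinder contributes a regular 24-gon of circumradius 6; the cone at (-4, 16) is absent (z outside [9, 21.5]); Taking the union: only the r=6 cylinder is present, so the union is just that shape — 1 connected region. The result has 1 disconnected region.

1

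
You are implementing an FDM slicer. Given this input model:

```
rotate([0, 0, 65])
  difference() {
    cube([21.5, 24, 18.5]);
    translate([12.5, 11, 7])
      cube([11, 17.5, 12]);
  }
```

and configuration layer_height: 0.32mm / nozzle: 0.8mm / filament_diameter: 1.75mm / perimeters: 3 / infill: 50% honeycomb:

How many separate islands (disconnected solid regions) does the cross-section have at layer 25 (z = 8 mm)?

At z = 8 mm: the cube is present — its section is the full 21.5×24 rectangle; the cube at (12.5, 11) (footprint 11×17.5) is included at this height; After the difference (first − rest): starting from the 21.5×24 cube, the 11×17.5 cube at (12.5, 11) partially overlaps it — only the 117.00 mm² overlap (of its 192.50 mm²) is removed, clipping the outline — 1 connected region; (whole slice rotated 65° about Z — lengths, areas and connectivity unchanged). Overall, the cross-section is a single solid region. Island count = 1.

1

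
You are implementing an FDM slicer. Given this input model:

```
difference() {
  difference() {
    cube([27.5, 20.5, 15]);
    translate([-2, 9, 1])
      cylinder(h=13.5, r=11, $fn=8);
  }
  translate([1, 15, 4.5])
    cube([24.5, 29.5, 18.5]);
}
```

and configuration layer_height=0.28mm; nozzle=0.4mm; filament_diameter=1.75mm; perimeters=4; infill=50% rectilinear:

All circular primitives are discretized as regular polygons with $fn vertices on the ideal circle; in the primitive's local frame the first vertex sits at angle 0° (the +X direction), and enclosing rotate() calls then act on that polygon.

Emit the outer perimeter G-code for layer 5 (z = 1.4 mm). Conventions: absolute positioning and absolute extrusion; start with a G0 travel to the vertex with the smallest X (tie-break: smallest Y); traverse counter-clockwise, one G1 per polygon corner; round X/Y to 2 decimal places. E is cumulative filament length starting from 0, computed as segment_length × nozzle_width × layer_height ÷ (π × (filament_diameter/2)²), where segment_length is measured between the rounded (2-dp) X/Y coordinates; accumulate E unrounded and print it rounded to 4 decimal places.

At z = 1.4 mm: the cube (footprint 27.5×20.5) is included at this height; the r=11 cylinder at (-2, 9) gives a regular 8-gon of circumradius 11 (constant along its height); Subtracting the remaining from the first: starting from the 27.5×20.5 cube, the r=11 cylinder at (-2, 9) partially overlaps it — only the 127.12 mm² overlap (of its 342.24 mm²) is removed, clipping the outline — 1 connected region; the cube at (1, 15) is absent (z outside [4.5, 23]); Taking the first minus the rest: none of the subtracted shapes is present at this height, so the result so far is unchanged — 1 connected region. The outline is a single polygon with 8 vertices. Extrusion per mm of travel: 0.4 × 0.28 / (π × 0.875²) = 0.046564. Accumulating E over each segment gives final E = 4.6698.

G0 X0.00 Y19.17 Z1.40
G1 X5.78 Y16.78 E0.2912
G1 X9.00 Y9.00 E0.6833
G1 X5.78 Y1.22 E1.0754
G1 X2.83 Y0.00 E1.2240
G1 X27.50 Y0.00 E2.3728
G1 X27.50 Y20.50 E3.3273
G1 X0.00 Y20.50 E4.6079
G1 X0.00 Y19.17 E4.6698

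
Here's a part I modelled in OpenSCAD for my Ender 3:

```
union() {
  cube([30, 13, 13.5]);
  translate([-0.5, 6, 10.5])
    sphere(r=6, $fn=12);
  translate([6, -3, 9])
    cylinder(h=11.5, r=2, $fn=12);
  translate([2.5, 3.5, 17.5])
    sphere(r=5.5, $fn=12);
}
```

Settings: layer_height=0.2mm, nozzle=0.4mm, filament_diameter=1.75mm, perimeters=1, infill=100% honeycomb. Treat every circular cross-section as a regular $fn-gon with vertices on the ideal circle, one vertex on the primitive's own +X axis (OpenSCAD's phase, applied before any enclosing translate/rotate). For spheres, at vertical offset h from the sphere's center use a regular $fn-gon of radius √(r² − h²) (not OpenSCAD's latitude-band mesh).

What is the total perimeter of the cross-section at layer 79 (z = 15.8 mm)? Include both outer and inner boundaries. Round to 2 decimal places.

47.04 mm

At z = 15.8 mm: the cube is not intersected at this z (z outside [0, 13.5]); the r=6 sphere at (-0.5, 6) contributes a regular 12-gon of circumradius √(6²−5.3²) = 2.812 (perimeter = 2·12·2.812·sin(180°/12) = 17.47 mm); the cylinder at (6, -3): section is a regular 12-gon, circumradius r=2 (perimeter = 2·12·2.000·sin(180°/12) = 12.42 mm); the r=5.5 sphere at (2.5, 3.5) slices to a regular 12-gon of circumradius 5.231 (√(r²−h²) with h=1.7 from center) (perimeter = 2·12·5.231·sin(180°/12) = 32.49 mm); Merging all regions: the regions partially overlap (shared area 17.04 mm²), so the edge portions inside another operand are dropped and the merged outline is re-measured after clipping — boundary = 47.04 mm. Overall, the cross-section has 2 separate islands. Total boundary length (outer) = 47.04 mm.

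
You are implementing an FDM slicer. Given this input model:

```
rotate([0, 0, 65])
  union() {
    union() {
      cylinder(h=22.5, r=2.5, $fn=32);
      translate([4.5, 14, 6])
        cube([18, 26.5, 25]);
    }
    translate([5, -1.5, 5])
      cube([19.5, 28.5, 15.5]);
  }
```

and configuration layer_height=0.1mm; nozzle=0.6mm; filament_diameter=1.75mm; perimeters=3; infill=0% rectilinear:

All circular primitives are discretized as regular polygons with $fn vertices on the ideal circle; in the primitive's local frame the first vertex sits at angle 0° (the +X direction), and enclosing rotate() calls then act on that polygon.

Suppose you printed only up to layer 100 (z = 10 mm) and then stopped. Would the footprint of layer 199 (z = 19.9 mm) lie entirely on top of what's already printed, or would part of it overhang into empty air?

Compare the two slices. At z = 10: the cylinder: section is a regular 32-gon, circumradius r=2.5 (area = (32/2)·2.500²·sin(360°/32) = 19.51 mm²); the 18×26.5 cube at (4.5, 14) contributes its full rectangle (area 477.00 mm²); Combining (union): the 2 present regions are separate (no shared area or edge), so areas and boundary lengths simply add and each stays a separate island — area = 496.51 mm²; the cube at (5, -1.5) is present — its section is the full 19.5×28.5 rectangle (area 555.75 mm²); Merging all regions: the regions partially overlap — summed areas 1052.26 mm² minus the doubly-counted overlap 227.50 mm² gives 824.76 mm² — area = 824.76 mm²; (whole slice rotated 65° about Z — lengths, areas and connectivity unchanged). At z = 19.9: the cylinder: section is a regular 32-gon, circumradius r=2.5 (area = (32/2)·2.500²·sin(360°/32) = 19.51 mm²); the cube at (4.5, 14) is present — its section is the full 18×26.5 rectangle (area 477.00 mm²); Merging all regions: the 2 present regions are separate (no shared area or edge), so areas and boundary lengths simply add and each stays a separate island — area = 496.51 mm²; the cube at (5, -1.5) (footprint 19.5×28.5) is included at this height (area 555.75 mm²); Merging all regions: the regions partially overlap — summed areas 1052.26 mm² minus the doubly-counted overlap 227.50 mm² gives 824.76 mm² — area = 824.76 mm²; (rotated 65° about Z; rotation is an isometry so areas/perimeters/island counts are preserved). Checking containment: the cross-section at z = 19.9 is a subset of the cross-section at z = 10.

entirely on top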